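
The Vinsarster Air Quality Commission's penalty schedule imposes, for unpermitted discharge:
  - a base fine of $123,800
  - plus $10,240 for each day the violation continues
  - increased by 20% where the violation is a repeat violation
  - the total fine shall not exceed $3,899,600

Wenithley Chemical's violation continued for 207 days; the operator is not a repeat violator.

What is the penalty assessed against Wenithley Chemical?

Civil penalty: $2,243,480

Per-day component: 207 × $10,240 = $2,119,680
Base plus per-day: $123,800 + $2,119,680 = $2,243,480
The operator is not a repeat violator: no 20% increase.
Cap at $3,899,600: $2,243,480 is within the cap, no reduction.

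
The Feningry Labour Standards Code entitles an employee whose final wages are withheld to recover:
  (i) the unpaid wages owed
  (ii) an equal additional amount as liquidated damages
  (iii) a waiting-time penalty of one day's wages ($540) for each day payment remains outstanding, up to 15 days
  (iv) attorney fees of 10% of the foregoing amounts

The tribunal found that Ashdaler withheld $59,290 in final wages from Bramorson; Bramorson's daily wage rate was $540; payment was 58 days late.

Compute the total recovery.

Liquidated damages (equal amount): $59,290
Penalty days: min(58, 15) = 15
Waiting-time penalty: 15 × $540 = $8,100
Subtotal: $59,290 + $59,290 + $8,100 = $126,680
Attorney fees: 10% of $126,680 = $12,668
Total award: $126,680 + $12,668 = $139,348

$139,348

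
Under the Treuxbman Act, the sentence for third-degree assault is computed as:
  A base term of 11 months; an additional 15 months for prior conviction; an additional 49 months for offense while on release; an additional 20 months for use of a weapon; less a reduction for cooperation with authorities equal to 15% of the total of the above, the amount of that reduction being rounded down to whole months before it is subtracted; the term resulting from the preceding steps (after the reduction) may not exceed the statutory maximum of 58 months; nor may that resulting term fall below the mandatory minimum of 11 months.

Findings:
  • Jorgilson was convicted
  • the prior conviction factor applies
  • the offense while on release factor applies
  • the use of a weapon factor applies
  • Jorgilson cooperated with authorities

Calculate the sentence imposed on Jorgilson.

58 months

Prior conviction enhancement: +15 months
Offense while on release enhancement: +49 months
Use of a weapon enhancement: +20 months
Adjusted term: 11 months + 15 months + 49 months + 20 months = 95 months
Cooperation with authorities reduction: 15% of 95 months = 14 months (rounded down)
After reduction: 95 − 14 = 81 months
Cap at 58 months: 81 months exceeds the cap → 58 months
Minimum 11 months: 58 months meets the minimum, no increase.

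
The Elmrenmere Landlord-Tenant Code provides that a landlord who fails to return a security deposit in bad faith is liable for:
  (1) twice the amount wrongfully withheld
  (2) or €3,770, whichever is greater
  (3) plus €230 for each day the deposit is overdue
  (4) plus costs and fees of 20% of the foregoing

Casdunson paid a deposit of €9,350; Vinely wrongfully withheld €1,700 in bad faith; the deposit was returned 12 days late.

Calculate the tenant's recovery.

Recovery: €7,836

Doubled: 2 × €1,700 = €3,400
Minimum €3,770: €3,400 is below the minimum → €3,770
Late-return penalty: 12 × €230 = €2,760
Damages plus late penalty: €3,770 + €2,760 = €6,530
Costs and fees: 20% of €6,530 = €1,306
Total recovery: €6,530 + €1,306 = €7,836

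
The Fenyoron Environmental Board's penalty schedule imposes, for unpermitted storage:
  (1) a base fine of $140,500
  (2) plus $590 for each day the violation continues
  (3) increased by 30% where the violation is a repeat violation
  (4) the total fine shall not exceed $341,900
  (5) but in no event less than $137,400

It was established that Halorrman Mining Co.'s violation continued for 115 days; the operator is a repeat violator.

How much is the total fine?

$270,855

Per-day component: 115 × $590 = $67,850
Base plus per-day: $140,500 + $67,850 = $208,350
Enhancement: 30% of $208,350 = $62,505
Enhanced fine: $208,350 + $62,505 = $270,855
Cap at $341,900: $270,855 is within the cap, no reduction.
Minimum $137,400: $270,855 meets the minimum, no increase.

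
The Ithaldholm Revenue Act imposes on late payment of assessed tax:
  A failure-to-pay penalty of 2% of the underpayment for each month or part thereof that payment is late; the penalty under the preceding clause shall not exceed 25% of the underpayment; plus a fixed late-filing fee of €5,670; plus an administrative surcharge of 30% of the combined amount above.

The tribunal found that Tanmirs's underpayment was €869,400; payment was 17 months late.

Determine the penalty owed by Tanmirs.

Accrued rate: 2% × 17 = 34%, capped at 25% → 25%
Failure-to-pay penalty: 25% of €869,400 = €217,350
Penalty before surcharge: €217,350 + €5,670 = €223,020
Administrative surcharge: 30% of €223,020 = €66,906
Total penalty: €223,020 + €66,906 = €289,926

€289,926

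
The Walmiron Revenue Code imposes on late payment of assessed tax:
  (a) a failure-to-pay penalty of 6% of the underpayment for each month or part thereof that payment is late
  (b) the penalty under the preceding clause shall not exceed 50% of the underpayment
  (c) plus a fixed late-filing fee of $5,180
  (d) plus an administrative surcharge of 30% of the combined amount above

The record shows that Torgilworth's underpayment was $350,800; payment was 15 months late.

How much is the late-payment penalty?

Accrued rate: 6% × 15 = 90%, capped at 50% → 50%
Failure-to-pay penalty: 50% of $350,800 = $175,400
Penalty before surcharge: $175,400 + $5,180 = $180,580
Administrative surcharge: 30% of $180,580 = $54,174
Total penalty: $180,580 + $54,174 = $234,754

$234,754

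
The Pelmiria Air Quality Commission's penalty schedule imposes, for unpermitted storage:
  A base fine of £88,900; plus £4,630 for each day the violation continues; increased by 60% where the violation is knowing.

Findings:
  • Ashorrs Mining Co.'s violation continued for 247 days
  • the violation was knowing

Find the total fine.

Per-day component: 247 × £4,630 = £1,143,610
Base plus per-day: £88,900 + £1,143,610 = £1,232,510
Enhancement: 60% of £1,232,510 = £739,506
Enhanced fine: £1,232,510 + £739,506 = £1,972,016

£1,972,016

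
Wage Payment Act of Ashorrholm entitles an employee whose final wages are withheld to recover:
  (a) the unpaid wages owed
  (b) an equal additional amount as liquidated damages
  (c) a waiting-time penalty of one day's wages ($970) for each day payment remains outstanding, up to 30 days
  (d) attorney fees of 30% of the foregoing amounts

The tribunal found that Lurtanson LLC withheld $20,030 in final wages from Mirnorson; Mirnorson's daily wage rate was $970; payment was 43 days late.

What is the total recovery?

$89,908

Liquidated damages (equal amount): $20,030
Penalty days: min(43, 30) = 30
Waiting-time penalty: 30 × $970 = $29,100
Subtotal: $20,030 + $20,030 + $29,100 = $69,160
Attorney fees: 30% of $69,160 = $20,748
Total award: $69,160 + $20,748 = $89,908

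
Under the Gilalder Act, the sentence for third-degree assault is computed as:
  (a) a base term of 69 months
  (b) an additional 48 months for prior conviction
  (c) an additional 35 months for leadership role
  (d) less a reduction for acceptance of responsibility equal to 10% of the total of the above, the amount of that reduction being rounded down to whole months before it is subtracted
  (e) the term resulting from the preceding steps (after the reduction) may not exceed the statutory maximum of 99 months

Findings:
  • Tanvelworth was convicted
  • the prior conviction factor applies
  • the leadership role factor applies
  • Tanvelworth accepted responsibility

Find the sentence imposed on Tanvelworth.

Prior conviction enhancement: +48 months
Leadership role enhancement: +35 months
Adjusted term: 69 months + 48 months + 35 months = 152 months
Acceptance of responsibility reduction: 10% of 152 months = 15 months (rounded down)
After reduction: 152 − 15 = 137 months
Cap at 99 months: 137 months exceeds the cap → 99 months

99 months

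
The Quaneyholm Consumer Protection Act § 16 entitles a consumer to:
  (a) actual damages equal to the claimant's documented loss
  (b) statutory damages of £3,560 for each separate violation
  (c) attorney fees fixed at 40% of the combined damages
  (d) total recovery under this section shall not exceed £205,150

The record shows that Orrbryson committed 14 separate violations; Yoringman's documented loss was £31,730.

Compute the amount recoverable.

Statutory damages: 14 × £3,560 = £49,840
Combined damages: £31,730 + £49,840 = £81,570
Attorney fees: 40% of £81,570 = £32,628
Total before cap: £81,570 + £32,628 = £114,198
Cap at £205,150: £114,198 is within the cap, no reduction.

Total recovery: £114,198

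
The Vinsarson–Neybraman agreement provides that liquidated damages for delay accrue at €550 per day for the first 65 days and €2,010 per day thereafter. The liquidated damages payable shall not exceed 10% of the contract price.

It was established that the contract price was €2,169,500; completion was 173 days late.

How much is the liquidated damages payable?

Liquidated damages: €216,950

First 65 days: 65 × €550 = €35,750
Remaining days: (173 − 65) × €2,010 = €217,080
Accrued per-day damages: €35,750 + €217,080 = €252,830
Cap: 10% of €2,169,500 = €216,950
Cap at €216,950: €252,830 exceeds the cap → €216,950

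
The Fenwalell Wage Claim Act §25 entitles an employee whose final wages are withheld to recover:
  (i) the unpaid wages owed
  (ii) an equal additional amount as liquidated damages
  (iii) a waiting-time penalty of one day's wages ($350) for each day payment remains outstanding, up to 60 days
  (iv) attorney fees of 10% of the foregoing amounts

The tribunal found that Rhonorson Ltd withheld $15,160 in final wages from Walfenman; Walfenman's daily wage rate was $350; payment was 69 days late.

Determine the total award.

Liquidated damages (equal amount): $15,160
Penalty days: min(69, 60) = 60
Waiting-time penalty: 60 × $350 = $21,000
Subtotal: $15,160 + $15,160 + $21,000 = $51,320
Attorney fees: 10% of $51,320 = $5,132
Total award: $51,320 + $5,132 = $56,452

$56,452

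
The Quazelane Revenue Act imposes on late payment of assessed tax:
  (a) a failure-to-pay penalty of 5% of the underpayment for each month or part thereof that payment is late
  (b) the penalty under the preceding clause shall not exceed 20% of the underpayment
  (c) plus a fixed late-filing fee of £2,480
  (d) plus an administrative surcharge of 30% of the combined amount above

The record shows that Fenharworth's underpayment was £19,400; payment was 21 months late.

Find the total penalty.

Accrued rate: 5% × 21 = 105%, capped at 20% → 20%
Failure-to-pay penalty: 20% of £19,400 = £3,880
Penalty before surcharge: £3,880 + £2,480 = £6,360
Administrative surcharge: 30% of £6,360 = £1,908
Total penalty: £6,360 + £1,908 = £8,268

£8,268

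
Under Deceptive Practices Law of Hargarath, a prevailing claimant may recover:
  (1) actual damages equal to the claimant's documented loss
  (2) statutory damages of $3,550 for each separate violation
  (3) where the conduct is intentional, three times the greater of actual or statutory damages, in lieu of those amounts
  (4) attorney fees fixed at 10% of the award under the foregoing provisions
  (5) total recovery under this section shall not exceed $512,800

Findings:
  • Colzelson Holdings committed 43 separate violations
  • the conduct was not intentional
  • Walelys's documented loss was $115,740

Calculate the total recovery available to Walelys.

Statutory damages: 43 × $3,550 = $152,650
Conduct not intentional: the in-lieu enhancement does not apply.
Actual plus statutory damages: $115,740 + $152,650 = $268,390
Attorney fees: 10% of $268,390 = $26,839
Total before cap: $268,390 + $26,839 = $295,229
Cap at $512,800: $295,229 is within the cap, no reduction.

$295,229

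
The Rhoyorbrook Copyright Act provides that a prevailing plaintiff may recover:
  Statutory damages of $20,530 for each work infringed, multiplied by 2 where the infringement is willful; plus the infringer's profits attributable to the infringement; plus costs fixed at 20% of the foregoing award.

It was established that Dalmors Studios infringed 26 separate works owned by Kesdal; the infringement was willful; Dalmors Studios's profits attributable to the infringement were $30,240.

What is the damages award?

Award: $1,317,360

Statutory damages: 26 × $20,530 = $533,780
Doubled: 2 × $533,780 = $1,067,560
Combined award: $1,067,560 + $30,240 = $1,097,800
Costs: 20% of $1,097,800 = $219,560
Award plus costs: $1,097,800 + $219,560 = $1,317,360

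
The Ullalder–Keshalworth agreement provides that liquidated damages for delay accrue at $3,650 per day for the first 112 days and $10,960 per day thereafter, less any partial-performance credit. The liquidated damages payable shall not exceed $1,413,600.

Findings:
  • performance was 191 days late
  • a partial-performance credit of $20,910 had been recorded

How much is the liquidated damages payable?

First 112 days: 112 × $3,650 = $408,800
Remaining days: (191 − 112) × $10,960 = $865,840
Accrued per-day damages: $408,800 + $865,840 = $1,274,640
Less partial-performance credit: $1,274,640 − $20,910 = $1,253,730
Cap at $1,413,600: $1,253,730 is within the cap, no reduction.

$1,253,730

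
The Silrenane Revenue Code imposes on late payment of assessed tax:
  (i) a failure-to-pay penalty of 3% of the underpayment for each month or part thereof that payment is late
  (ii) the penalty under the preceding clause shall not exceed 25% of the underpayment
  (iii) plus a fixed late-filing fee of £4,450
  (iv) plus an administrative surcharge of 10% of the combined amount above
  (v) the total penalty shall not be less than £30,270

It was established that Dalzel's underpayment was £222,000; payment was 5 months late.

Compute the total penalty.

Penalty: £41,525

Accrued rate: 3% × 5 = 15%, capped at 25% → 15%
Failure-to-pay penalty: 15% of £222,000 = £33,300
Penalty before surcharge: £33,300 + £4,450 = £37,750
Administrative surcharge: 10% of £37,750 = £3,775
Total penalty: £37,750 + £3,775 = £41,525
Minimum £30,270: £41,525 meets the minimum, no increase.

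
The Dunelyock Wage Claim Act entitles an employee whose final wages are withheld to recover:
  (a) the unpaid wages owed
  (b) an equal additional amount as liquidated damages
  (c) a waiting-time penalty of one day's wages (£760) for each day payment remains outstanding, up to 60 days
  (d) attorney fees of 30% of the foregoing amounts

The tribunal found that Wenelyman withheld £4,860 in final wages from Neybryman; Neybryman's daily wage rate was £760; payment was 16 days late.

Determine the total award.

£28,444

Liquidated damages (equal amount): £4,860
Penalty days: min(16, 60) = 16
Waiting-time penalty: 16 × £760 = £12,160
Subtotal: £4,860 + £4,860 + £12,160 = £21,880
Attorney fees: 30% of £21,880 = £6,564
Total award: £21,880 + £6,564 = £28,444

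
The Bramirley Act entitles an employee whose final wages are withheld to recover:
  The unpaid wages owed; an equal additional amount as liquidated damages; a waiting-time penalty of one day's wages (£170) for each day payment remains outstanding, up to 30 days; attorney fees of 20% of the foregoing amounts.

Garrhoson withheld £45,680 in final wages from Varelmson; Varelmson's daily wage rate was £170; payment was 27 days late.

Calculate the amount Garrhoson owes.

Liquidated damages (equal amount): £45,680
Penalty days: min(27, 30) = 27
Waiting-time penalty: 27 × £170 = £4,590
Subtotal: £45,680 + £45,680 + £4,590 = £95,950
Attorney fees: 20% of £95,950 = £19,190
Total award: £95,950 + £19,190 = £115,140

£115,140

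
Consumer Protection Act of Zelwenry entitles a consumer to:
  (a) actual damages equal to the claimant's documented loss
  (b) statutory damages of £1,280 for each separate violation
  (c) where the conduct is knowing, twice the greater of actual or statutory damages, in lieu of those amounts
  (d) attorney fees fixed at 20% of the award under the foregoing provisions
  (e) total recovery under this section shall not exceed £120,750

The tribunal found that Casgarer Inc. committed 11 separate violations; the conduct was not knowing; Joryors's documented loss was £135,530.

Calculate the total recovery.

£120,750

Statutory damages: 11 × £1,280 = £14,080
Conduct not knowing: the in-lieu enhancement does not apply.
Actual plus statutory damages: £135,530 + £14,080 = £149,610
Attorney fees: 20% of £149,610 = £29,922
Total before cap: £149,610 + £29,922 = £179,532
Cap at £120,750: £179,532 exceeds the cap → £120,750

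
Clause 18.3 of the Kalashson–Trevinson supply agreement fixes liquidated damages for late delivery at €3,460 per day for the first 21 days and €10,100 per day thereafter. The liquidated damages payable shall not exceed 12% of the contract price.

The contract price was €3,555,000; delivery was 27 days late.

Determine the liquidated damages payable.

First 21 days: 21 × €3,460 = €72,660
Remaining days: (27 − 21) × €10,100 = €60,600
Accrued per-day damages: €72,660 + €60,600 = €133,260
Cap: 12% of €3,555,000 = €426,600
Cap at €426,600: €133,260 is within the cap, no reduction.

€133,260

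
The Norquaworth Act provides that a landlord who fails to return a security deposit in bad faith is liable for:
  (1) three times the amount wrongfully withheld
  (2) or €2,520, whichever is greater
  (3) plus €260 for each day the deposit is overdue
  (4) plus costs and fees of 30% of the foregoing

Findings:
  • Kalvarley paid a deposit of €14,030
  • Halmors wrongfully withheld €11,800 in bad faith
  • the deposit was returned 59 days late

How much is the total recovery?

Trebled: 3 × €11,800 = €35,400
Minimum €2,520: €35,400 meets the minimum, no increase.
Late-return penalty: 59 × €260 = €15,340
Damages plus late penalty: €35,400 + €15,340 = €50,740
Costs and fees: 30% of €50,740 = €15,222
Total recovery: €50,740 + €15,222 = €65,962

€65,962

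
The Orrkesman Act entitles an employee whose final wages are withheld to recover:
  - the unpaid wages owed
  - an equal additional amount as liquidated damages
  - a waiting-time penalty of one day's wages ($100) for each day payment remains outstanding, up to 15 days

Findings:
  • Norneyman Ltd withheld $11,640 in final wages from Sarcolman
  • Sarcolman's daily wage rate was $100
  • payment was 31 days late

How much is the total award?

$24,780

Liquidated damages (equal amount): $11,640
Penalty days: min(31, 15) = 15
Waiting-time penalty: 15 × $100 = $1,500
Total award: $11,640 + $11,640 + $1,500 = $24,780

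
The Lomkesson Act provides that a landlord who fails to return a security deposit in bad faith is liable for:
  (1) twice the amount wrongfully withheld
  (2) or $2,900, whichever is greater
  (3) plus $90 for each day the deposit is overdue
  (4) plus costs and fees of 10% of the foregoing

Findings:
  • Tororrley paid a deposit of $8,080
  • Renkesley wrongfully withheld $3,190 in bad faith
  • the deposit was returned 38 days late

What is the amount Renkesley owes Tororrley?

$10,780

Doubled: 2 × $3,190 = $6,380
Minimum $2,900: $6,380 meets the minimum, no increase.
Late-return penalty: 38 × $90 = $3,420
Damages plus late penalty: $6,380 + $3,420 = $9,800
Costs and fees: 10% of $9,800 = $980
Total recovery: $9,800 + $980 = $10,780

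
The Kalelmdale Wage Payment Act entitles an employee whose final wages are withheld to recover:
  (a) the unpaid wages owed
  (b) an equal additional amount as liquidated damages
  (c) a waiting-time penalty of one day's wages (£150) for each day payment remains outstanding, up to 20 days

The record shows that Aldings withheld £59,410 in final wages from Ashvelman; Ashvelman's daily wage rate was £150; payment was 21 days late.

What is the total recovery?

Liquidated damages (equal amount): £59,410
Penalty days: min(21, 20) = 20
Waiting-time penalty: 20 × £150 = £3,000
Total award: £59,410 + £59,410 + £3,000 = £121,820

£121,820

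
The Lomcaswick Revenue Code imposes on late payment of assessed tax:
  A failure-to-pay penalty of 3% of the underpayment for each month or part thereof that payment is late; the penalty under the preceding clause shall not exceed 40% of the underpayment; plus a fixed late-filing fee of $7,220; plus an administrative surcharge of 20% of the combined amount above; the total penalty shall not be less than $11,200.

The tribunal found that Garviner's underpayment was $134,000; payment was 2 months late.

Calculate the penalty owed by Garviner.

$18,312

Accrued rate: 3% × 2 = 6%, capped at 40% → 6%
Failure-to-pay penalty: 6% of $134,000 = $8,040
Penalty before surcharge: $8,040 + $7,220 = $15,260
Administrative surcharge: 20% of $15,260 = $3,052
Total penalty: $15,260 + $3,052 = $18,312
Minimum $11,200: $18,312 meets the minimum, no increase.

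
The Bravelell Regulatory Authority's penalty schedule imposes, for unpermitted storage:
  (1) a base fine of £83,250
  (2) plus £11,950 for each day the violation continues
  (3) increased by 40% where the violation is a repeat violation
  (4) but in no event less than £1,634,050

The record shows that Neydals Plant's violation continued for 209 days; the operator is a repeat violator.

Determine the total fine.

Per-day component: 209 × £11,950 = £2,497,550
Base plus per-day: £83,250 + £2,497,550 = £2,580,800
Enhancement: 40% of £2,580,800 = £1,032,320
Enhanced fine: £2,580,800 + £1,032,320 = £3,613,120
Minimum £1,634,050: £3,613,120 meets the minimum, no increase.

£3,613,120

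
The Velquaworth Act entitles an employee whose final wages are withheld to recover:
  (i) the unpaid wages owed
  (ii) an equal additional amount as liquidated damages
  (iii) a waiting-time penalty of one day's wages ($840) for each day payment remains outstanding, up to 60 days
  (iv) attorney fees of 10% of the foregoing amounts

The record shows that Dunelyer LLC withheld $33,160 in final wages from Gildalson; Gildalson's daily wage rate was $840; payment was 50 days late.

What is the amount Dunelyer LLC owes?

$119,152

Liquidated damages (equal amount): $33,160
Penalty days: min(50, 60) = 50
Waiting-time penalty: 50 × $840 = $42,000
Subtotal: $33,160 + $33,160 + $42,000 = $108,320
Attorney fees: 10% of $108,320 = $10,832
Total award: $108,320 + $10,832 = $119,152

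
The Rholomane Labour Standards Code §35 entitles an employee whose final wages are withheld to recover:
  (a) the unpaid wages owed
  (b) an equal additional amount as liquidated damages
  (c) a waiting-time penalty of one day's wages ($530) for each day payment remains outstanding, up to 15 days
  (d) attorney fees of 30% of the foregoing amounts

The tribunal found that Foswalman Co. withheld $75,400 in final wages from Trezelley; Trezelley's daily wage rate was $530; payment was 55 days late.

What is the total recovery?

Liquidated damages (equal amount): $75,400
Penalty days: min(55, 15) = 15
Waiting-time penalty: 15 × $530 = $7,950
Subtotal: $75,400 + $75,400 + $7,950 = $158,750
Attorney fees: 30% of $158,750 = $47,625
Total award: $158,750 + $47,625 = $206,375

$206,375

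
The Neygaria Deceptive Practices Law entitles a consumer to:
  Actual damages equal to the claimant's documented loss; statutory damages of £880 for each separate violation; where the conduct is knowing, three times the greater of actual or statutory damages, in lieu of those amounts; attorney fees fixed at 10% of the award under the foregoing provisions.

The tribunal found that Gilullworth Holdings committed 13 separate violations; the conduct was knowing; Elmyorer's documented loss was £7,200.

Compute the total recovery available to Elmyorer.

£37,752

Statutory damages: 13 × £880 = £11,440
Greater of actual damages (£7,200) or statutory damages (£11,440): £11,440
Trebled: 3 × £11,440 = £34,320
Attorney fees: 10% of £34,320 = £3,432
Total recovery: £34,320 + £3,432 = £37,752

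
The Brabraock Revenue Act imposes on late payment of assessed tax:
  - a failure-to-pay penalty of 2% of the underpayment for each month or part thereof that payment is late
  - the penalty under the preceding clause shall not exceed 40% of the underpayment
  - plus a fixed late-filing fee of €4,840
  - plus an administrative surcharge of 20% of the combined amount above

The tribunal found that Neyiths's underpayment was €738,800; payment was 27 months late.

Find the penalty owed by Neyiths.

Accrued rate: 2% × 27 = 54%, capped at 40% → 40%
Failure-to-pay penalty: 40% of €738,800 = €295,520
Penalty before surcharge: €295,520 + €4,840 = €300,360
Administrative surcharge: 20% of €300,360 = €60,072
Total penalty: €300,360 + €60,072 = €360,432

€360,432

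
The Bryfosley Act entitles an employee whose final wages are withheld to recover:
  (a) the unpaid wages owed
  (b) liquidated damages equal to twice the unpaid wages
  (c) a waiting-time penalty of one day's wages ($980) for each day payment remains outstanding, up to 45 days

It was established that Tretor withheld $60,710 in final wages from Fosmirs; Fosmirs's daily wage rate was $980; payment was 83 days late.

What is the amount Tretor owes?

$226,230

Doubled: 2 × $60,710 = $121,420
Penalty days: min(83, 45) = 45
Waiting-time penalty: 45 × $980 = $44,100
Total award: $60,710 + $121,420 + $44,100 = $226,230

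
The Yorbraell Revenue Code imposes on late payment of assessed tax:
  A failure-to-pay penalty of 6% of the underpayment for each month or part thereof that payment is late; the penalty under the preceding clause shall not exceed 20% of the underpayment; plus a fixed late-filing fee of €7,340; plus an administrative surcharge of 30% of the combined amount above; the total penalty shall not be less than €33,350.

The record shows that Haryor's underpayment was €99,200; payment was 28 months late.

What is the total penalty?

Accrued rate: 6% × 28 = 168%, capped at 20% → 20%
Failure-to-pay penalty: 20% of €99,200 = €19,840
Penalty before surcharge: €19,840 + €7,340 = €27,180
Administrative surcharge: 30% of €27,180 = €8,154
Total penalty: €27,180 + €8,154 = €35,334
Minimum €33,350: €35,334 meets the minimum, no increase.

€35,334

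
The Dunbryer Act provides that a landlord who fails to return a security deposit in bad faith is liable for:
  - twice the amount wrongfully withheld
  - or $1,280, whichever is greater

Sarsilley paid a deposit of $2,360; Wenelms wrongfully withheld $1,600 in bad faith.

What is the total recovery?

Doubled: 2 × $1,600 = $3,200
Minimum $1,280: $3,200 meets the minimum, no increase.

$3,200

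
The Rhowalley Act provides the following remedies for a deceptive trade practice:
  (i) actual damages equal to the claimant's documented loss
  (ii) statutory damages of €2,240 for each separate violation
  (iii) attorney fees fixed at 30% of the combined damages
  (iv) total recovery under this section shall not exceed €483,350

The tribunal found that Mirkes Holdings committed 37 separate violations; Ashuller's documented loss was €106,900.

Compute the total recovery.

Total recovery: €246,714

Statutory damages: 37 × €2,240 = €82,880
Combined damages: €106,900 + €82,880 = €189,780
Attorney fees: 30% of €189,780 = €56,934
Total before cap: €189,780 + €56,934 = €246,714
Cap at €483,350: €246,714 is within the cap, no reduction.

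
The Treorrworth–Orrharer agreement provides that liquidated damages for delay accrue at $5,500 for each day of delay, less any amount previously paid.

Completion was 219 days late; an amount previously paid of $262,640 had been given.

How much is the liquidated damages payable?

$941,860

Per-day damages: 219 × $5,500 = $1,204,500
Less amount previously paid: $1,204,500 − $262,640 = $941,860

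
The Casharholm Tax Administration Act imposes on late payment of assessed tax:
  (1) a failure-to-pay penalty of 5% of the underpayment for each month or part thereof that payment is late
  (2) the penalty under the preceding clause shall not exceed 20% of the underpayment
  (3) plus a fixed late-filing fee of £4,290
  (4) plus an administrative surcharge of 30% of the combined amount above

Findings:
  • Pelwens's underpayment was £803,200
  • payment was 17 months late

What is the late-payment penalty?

Penalty: £214,409

Accrued rate: 5% × 17 = 85%, capped at 20% → 20%
Failure-to-pay penalty: 20% of £803,200 = £160,640
Penalty before surcharge: £160,640 + £4,290 = £164,930
Administrative surcharge: 30% of £164,930 = £49,479
Total penalty: £164,930 + £49,479 = £214,409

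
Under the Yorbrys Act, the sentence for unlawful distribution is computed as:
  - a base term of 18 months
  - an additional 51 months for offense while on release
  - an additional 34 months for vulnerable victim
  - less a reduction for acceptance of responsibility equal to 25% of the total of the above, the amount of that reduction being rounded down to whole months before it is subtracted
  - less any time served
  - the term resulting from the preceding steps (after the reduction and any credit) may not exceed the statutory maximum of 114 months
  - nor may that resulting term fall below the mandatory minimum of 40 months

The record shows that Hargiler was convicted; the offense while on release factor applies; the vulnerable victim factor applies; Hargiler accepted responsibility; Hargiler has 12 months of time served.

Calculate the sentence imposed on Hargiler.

Offense while on release enhancement: +51 months
Vulnerable victim enhancement: +34 months
Adjusted term: 18 months + 51 months + 34 months = 103 months
Acceptance of responsibility reduction: 25% of 103 months = 25 months (rounded down)
After reduction: 103 − 25 = 78 months
Less time served: 78 months − 12 months = 66 months
Cap at 114 months: 66 months is within the cap, no reduction.
Minimum 40 months: 66 months meets the minimum, no increase.

Sentence: 66 months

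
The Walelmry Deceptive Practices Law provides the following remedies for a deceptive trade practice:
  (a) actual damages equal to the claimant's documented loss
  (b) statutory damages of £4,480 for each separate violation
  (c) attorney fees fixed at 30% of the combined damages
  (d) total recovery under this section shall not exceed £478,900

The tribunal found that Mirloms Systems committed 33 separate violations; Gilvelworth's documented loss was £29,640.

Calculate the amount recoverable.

£230,724

Statutory damages: 33 × £4,480 = £147,840
Combined damages: £29,640 + £147,840 = £177,480
Attorney fees: 30% of £177,480 = £53,244
Total before cap: £177,480 + £53,244 = £230,724
Cap at £478,900: £230,724 is within the cap, no reduction.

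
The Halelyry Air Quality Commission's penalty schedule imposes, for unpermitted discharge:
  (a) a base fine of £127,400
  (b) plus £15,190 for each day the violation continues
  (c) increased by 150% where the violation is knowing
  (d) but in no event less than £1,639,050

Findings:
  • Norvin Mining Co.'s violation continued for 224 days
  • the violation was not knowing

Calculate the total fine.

Civil penalty: £3,529,960

Per-day component: 224 × £15,190 = £3,402,560
Base plus per-day: £127,400 + £3,402,560 = £3,529,960
The violation was not knowing: no 150% increase.
Minimum £1,639,050: £3,529,960 meets the minimum, no increase.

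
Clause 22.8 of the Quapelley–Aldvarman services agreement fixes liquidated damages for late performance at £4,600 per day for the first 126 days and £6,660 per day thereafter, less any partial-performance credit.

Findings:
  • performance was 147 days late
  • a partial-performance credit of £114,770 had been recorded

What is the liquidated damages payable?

Liquidated damages: £604,690

First 126 days: 126 × £4,600 = £579,600
Remaining days: (147 − 126) × £6,660 = £139,860
Accrued per-day damages: £579,600 + £139,860 = £719,460
Less partial-performance credit: £719,460 − £114,770 = £604,690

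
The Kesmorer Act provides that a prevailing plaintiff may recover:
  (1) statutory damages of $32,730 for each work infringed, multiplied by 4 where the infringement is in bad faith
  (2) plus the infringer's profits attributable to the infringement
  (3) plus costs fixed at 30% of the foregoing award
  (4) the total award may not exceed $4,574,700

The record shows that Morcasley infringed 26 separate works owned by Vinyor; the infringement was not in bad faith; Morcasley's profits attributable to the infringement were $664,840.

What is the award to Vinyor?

Statutory damages: 26 × $32,730 = $850,980
Infringement not in bad faith: no ×4 enhancement.
Combined award: $850,980 + $664,840 = $1,515,820
Costs: 30% of $1,515,820 = $454,746
Award plus costs: $1,515,820 + $454,746 = $1,970,566
Cap at $4,574,700: $1,970,566 is within the cap, no reduction.

$1,970,566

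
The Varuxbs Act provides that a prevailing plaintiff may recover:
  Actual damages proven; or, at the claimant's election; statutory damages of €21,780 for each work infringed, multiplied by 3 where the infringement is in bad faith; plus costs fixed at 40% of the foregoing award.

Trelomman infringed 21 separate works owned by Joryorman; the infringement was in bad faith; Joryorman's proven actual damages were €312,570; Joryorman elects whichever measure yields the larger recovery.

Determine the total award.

Statutory damages: 21 × €21,780 = €457,380
Trebled: 3 × €457,380 = €1,372,140
Greater of actual damages (€312,570) or enhanced statutory damages (€1,372,140): €1,372,140
Costs: 40% of €1,372,140 = €548,856
Award plus costs: €1,372,140 + €548,856 = €1,920,996

€1,920,996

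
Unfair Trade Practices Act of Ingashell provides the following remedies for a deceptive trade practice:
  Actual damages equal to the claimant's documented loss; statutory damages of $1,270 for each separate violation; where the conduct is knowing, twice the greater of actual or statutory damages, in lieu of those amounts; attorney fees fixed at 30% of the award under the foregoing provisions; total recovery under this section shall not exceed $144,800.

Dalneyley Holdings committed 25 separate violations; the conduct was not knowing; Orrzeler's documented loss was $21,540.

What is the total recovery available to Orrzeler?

Total recovery: $69,277

Statutory damages: 25 × $1,270 = $31,750
Conduct not knowing: the in-lieu enhancement does not apply.
Actual plus statutory damages: $21,540 + $31,750 = $53,290
Attorney fees: 30% of $53,290 = $15,987
Total before cap: $53,290 + $15,987 = $69,277
Cap at $144,800: $69,277 is within the cap, no reduction.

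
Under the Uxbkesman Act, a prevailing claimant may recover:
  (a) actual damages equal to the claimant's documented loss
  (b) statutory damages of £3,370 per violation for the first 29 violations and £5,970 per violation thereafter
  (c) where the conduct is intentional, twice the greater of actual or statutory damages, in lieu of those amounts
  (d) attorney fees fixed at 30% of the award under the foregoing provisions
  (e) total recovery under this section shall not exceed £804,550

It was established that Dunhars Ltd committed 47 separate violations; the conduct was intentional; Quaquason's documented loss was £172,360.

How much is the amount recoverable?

First 29 violations: 29 × £3,370 = £97,730
Remaining violations: (47 − 29) × £5,970 = £107,460
Statutory damages: £97,730 + £107,460 = £205,190
Greater of actual damages (£172,360) or statutory damages (£205,190): £205,190
Doubled: 2 × £205,190 = £410,380
Attorney fees: 30% of £410,380 = £123,114
Total before cap: £410,380 + £123,114 = £533,494
Cap at £804,550: £533,494 is within the cap, no reduction.

Total recovery: £533,494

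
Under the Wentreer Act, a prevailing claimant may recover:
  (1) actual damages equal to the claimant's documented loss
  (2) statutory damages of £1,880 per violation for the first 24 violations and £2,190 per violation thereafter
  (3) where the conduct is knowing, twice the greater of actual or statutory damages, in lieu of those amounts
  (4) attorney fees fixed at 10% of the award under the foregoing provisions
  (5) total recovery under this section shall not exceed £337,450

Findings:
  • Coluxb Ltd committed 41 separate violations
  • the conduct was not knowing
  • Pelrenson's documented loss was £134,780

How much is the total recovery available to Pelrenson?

£238,843

First 24 violations: 24 × £1,880 = £45,120
Remaining violations: (41 − 24) × £2,190 = £37,230
Statutory damages: £45,120 + £37,230 = £82,350
Conduct not knowing: the in-lieu enhancement does not apply.
Actual plus statutory damages: £134,780 + £82,350 = £217,130
Attorney fees: 10% of £217,130 = £21,713
Total before cap: £217,130 + £21,713 = £238,843
Cap at £337,450: £238,843 is within the cap, no reduction.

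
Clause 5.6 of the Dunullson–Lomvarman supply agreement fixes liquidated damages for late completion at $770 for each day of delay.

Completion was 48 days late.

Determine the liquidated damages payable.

$36,960

Per-day damages: 48 × $770 = $36,960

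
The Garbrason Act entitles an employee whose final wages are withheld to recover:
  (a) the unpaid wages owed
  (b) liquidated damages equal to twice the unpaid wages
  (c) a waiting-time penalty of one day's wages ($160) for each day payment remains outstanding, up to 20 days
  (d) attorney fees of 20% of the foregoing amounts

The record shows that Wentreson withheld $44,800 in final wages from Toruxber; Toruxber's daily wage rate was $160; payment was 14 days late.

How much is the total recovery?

Doubled: 2 × $44,800 = $89,600
Penalty days: min(14, 20) = 14
Waiting-time penalty: 14 × $160 = $2,240
Subtotal: $44,800 + $89,600 + $2,240 = $136,640
Attorney fees: 20% of $136,640 = $27,328
Total award: $136,640 + $27,328 = $163,968

Total award: $163,968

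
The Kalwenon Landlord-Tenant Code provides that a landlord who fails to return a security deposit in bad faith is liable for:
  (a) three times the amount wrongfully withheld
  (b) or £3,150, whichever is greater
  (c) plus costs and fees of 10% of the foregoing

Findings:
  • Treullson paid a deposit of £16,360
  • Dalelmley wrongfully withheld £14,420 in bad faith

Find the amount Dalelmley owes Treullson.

£47,586

Trebled: 3 × £14,420 = £43,260
Minimum £3,150: £43,260 meets the minimum, no increase.
Costs and fees: 10% of £43,260 = £4,326
Total recovery: £43,260 + £4,326 = £47,586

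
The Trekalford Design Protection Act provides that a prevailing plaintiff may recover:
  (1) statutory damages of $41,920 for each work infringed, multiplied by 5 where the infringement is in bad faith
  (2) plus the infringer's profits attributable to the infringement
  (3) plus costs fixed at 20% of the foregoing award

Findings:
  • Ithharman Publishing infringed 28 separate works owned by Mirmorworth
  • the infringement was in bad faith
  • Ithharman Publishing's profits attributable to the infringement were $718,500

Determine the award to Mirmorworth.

Statutory damages: 28 × $41,920 = $1,173,760
Multiplied by 5: 5 × $1,173,760 = $5,868,800
Combined award: $5,868,800 + $718,500 = $6,587,300
Costs: 20% of $6,587,300 = $1,317,460
Award plus costs: $6,587,300 + $1,317,460 = $7,904,760

$7,904,760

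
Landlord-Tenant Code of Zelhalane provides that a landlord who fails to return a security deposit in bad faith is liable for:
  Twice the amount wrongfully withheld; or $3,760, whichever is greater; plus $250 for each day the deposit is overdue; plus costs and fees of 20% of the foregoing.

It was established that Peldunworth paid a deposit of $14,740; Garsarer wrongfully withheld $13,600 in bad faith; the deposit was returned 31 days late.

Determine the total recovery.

$41,940

Doubled: 2 × $13,600 = $27,200
Minimum $3,760: $27,200 meets the minimum, no increase.
Late-return penalty: 31 × $250 = $7,750
Damages plus late penalty: $27,200 + $7,750 = $34,950
Costs and fees: 20% of $34,950 = $6,990
Total recovery: $34,950 + $6,990 = $41,940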